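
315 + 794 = 1109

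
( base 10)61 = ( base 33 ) 1s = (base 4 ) 331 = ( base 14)45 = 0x3d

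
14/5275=14/5275 = 0.00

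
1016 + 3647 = 4663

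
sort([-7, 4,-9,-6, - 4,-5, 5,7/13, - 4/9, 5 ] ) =[ - 9,-7,-6,  -  5,  -  4  ,  -  4/9, 7/13, 4,5 , 5 ]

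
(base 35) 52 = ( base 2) 10110001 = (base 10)177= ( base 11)151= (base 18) 9F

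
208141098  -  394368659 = -186227561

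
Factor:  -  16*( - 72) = 2^7 * 3^2= 1152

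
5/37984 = 5/37984  =  0.00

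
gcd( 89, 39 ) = 1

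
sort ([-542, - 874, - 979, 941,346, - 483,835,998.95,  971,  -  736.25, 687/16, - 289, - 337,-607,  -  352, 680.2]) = [ - 979 , - 874, - 736.25, - 607,-542, - 483, - 352, - 337,-289,687/16 , 346,680.2, 835, 941, 971,998.95] 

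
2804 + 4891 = 7695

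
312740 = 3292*95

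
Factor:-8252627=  - 233^1*35419^1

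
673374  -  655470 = 17904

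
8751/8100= 2917/2700 = 1.08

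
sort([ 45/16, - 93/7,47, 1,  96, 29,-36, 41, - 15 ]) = [ - 36, - 15,-93/7, 1, 45/16, 29, 41,47, 96 ] 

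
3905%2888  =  1017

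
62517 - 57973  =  4544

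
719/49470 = 719/49470= 0.01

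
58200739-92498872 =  - 34298133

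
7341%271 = 24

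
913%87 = 43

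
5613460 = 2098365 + 3515095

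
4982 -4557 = 425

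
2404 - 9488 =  - 7084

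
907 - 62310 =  - 61403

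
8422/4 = 4211/2 = 2105.50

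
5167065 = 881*5865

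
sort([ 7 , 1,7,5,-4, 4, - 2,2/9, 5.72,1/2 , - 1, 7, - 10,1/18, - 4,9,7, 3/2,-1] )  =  [ - 10, - 4,  -  4, - 2, - 1, - 1, 1/18,2/9 , 1/2,1,3/2, 4,5, 5.72, 7,7, 7,7  ,  9 ] 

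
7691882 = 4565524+3126358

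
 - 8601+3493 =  - 5108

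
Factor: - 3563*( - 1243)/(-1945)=-4428809/1945 =-5^( - 1)* 7^1*11^1*113^1*389^(  -  1) * 509^1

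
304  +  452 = 756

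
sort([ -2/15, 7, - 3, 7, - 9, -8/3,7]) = [ - 9 , - 3,-8/3, - 2/15,7, 7,7]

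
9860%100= 60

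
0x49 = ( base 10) 73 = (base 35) 23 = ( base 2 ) 1001001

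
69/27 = 23/9 = 2.56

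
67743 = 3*22581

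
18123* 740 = 13411020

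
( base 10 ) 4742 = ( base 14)1A2A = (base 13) 220A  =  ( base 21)AFH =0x1286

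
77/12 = 77/12 = 6.42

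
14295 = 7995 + 6300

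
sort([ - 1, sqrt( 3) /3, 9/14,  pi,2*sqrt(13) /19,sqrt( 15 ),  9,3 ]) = [-1,2*sqrt(13 )/19,sqrt ( 3 )/3,9/14,  3,pi,sqrt(15 ),9 ] 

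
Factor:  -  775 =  -5^2*31^1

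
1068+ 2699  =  3767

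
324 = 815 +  - 491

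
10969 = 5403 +5566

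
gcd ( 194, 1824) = 2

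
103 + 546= 649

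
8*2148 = 17184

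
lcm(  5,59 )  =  295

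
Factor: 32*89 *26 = 2^6*13^1*89^1=74048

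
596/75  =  7 + 71/75 = 7.95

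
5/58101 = 5/58101  =  0.00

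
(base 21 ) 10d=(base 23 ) JH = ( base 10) 454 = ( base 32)E6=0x1c6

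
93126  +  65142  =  158268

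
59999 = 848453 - 788454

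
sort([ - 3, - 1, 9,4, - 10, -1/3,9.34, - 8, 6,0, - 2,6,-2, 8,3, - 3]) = [  -  10 ,  -  8, - 3,  -  3,-2, - 2, - 1 ,-1/3,0,3, 4,  6,6,  8,9,9.34]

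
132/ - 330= - 2/5= - 0.40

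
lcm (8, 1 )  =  8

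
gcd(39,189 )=3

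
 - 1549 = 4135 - 5684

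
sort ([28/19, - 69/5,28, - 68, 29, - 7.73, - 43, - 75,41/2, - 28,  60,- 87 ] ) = [ - 87, - 75, - 68,-43,-28 , - 69/5, - 7.73, 28/19 , 41/2, 28, 29, 60]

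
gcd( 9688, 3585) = 1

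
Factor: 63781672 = 2^3*29^1*89^1*3089^1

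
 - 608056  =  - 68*8942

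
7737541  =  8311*931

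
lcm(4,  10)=20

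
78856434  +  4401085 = 83257519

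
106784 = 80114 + 26670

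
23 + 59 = 82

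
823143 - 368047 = 455096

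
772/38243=772/38243 = 0.02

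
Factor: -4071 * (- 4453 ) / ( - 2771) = -3^1*17^ (  -  1 )*23^1* 59^1*61^1*73^1 *163^ (- 1)= - 18128163/2771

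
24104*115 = 2771960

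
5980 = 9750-3770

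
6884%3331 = 222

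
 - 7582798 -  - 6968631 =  - 614167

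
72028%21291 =8155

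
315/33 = 105/11 = 9.55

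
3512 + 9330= 12842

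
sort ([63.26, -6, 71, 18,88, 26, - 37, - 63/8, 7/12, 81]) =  [ - 37, - 63/8,-6,7/12,18, 26 , 63.26, 71, 81 , 88]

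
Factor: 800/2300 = 2^3*23^( -1)  =  8/23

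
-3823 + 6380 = 2557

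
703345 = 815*863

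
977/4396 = 977/4396  =  0.22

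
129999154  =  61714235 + 68284919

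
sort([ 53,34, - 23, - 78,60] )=[ - 78, - 23  ,  34,  53, 60 ] 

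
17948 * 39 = 699972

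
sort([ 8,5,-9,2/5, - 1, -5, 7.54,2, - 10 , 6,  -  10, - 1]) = [  -  10, - 10,- 9, - 5, - 1, - 1, 2/5,2, 5,6,  7.54,8] 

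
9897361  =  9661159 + 236202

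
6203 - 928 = 5275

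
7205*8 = 57640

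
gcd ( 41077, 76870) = 1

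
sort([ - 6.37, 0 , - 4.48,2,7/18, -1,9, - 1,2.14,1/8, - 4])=[-6.37, - 4.48, - 4, - 1, - 1,0,1/8,  7/18,  2 , 2.14 , 9] 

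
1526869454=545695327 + 981174127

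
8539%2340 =1519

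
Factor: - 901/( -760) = 2^ ( - 3)*5^(-1 ) * 17^1*19^( - 1)*53^1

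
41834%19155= 3524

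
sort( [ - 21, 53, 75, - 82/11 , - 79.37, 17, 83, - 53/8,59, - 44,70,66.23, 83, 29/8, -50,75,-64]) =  [ - 79.37,  -  64, - 50,-44, - 21,-82/11, - 53/8, 29/8,17,53, 59, 66.23, 70, 75, 75, 83, 83]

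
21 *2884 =60564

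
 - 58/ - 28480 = 29/14240 = 0.00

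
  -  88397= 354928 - 443325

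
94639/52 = 94639/52=1819.98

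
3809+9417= 13226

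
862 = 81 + 781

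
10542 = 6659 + 3883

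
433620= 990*438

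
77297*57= 4405929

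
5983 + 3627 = 9610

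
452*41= 18532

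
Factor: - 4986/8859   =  - 1662/2953 = - 2^1*3^1* 277^1*2953^( - 1) 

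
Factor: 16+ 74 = 90  =  2^1* 3^2*5^1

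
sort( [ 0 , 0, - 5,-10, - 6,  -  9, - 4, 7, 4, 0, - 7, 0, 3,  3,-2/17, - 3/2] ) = [- 10,  -  9,-7, - 6, - 5, - 4,-3/2, - 2/17,0, 0,0,0, 3,  3, 4,7] 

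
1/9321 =1/9321 = 0.00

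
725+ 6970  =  7695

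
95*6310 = 599450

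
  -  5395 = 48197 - 53592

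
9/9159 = 3/3053 = 0.00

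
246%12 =6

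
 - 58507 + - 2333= - 60840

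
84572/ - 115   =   - 736 + 68/115 = -735.41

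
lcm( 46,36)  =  828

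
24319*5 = 121595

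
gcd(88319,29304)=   407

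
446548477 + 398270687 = 844819164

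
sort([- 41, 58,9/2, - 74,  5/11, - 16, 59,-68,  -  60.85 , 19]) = [ - 74, - 68,  -  60.85,  -  41,  -  16, 5/11,9/2, 19,58, 59]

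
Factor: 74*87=6438=   2^1 * 3^1*29^1*37^1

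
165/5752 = 165/5752 = 0.03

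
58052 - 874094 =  - 816042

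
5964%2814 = 336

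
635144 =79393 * 8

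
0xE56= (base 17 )cbf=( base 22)7ci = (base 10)3670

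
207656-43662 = 163994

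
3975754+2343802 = 6319556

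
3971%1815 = 341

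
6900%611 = 179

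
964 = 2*482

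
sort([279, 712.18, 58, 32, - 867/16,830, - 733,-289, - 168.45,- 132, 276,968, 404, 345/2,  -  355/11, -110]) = [ - 733, - 289, - 168.45, - 132, - 110, - 867/16 , - 355/11, 32,  58,  345/2,276, 279,404, 712.18, 830,  968 ] 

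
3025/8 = 378 + 1/8=378.12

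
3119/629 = 4  +  603/629 = 4.96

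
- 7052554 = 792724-7845278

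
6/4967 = 6/4967 =0.00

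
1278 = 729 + 549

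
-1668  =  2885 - 4553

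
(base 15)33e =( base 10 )734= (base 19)20c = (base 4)23132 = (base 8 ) 1336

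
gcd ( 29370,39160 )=9790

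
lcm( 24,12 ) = 24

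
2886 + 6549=9435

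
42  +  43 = 85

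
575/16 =35 + 15/16 = 35.94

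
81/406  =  81/406 = 0.20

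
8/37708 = 2/9427 = 0.00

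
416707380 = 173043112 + 243664268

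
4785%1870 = 1045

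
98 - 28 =70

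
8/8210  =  4/4105 = 0.00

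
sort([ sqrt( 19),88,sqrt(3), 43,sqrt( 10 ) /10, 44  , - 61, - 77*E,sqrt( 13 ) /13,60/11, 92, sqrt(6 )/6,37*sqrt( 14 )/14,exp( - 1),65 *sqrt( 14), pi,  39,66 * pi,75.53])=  [ - 77*E,-61,sqrt( 13) /13,sqrt(10) /10, exp( - 1),sqrt( 6 )/6,sqrt ( 3 ),pi, sqrt( 19 ), 60/11,37*sqrt( 14) /14,  39,43,44,75.53,88,92, 66 * pi,65 * sqrt(14 )]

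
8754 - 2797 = 5957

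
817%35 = 12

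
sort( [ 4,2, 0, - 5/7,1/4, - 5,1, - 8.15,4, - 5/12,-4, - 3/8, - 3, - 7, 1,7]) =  [-8.15, -7, -5, - 4, - 3, - 5/7,-5/12, - 3/8,  0,1/4 , 1, 1, 2,4,4,7 ] 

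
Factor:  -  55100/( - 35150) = 58/37 = 2^1*29^1*37^( - 1)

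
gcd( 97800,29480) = 40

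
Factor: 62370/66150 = 3^1*5^( - 1) * 7^ ( - 1)*11^1= 33/35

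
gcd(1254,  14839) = 209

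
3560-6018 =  -2458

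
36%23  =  13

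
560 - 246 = 314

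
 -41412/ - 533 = 77 + 371/533 =77.70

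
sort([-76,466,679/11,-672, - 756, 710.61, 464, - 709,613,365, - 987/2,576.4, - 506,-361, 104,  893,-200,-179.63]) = [-756,-709, - 672, - 506, - 987/2,-361,  -  200, - 179.63, - 76 , 679/11,104, 365,464, 466,  576.4,  613,  710.61,893] 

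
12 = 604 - 592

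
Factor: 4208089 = 787^1*5347^1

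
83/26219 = 83/26219  =  0.00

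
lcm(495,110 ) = 990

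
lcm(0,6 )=0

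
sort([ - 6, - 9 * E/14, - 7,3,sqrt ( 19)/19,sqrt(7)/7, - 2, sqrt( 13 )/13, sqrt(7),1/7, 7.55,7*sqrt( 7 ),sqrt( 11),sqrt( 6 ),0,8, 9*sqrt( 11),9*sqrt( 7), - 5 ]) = [ - 7, - 6, - 5, - 2, - 9*E/14,0,1/7 , sqrt( 19)/19,sqrt( 13 ) /13,sqrt (7)/7, sqrt(6 ), sqrt( 7), 3 , sqrt( 11 ), 7.55,8,7*sqrt( 7) , 9*sqrt(7), 9*sqrt( 11 ) ] 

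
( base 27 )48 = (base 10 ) 116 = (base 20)5G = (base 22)56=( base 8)164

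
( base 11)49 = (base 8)65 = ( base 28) 1p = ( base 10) 53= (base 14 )3B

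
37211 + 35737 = 72948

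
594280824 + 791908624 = 1386189448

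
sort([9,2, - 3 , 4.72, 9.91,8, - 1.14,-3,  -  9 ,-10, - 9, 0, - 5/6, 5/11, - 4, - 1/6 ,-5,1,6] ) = [  -  10,-9 , - 9, -5,  -  4 , - 3, - 3,-1.14, - 5/6, -1/6, 0 , 5/11,1, 2, 4.72,6,8, 9, 9.91]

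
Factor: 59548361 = 59548361^1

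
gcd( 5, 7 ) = 1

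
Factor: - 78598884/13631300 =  - 3^1*5^( - 2)*7^1*13^1*167^1*271^ ( - 1 )*431^1*503^(-1) = -19649721/3407825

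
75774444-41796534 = 33977910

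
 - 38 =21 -59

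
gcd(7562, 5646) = 2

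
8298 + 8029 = 16327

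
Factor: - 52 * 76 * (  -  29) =2^4 *13^1*19^1 * 29^1 =114608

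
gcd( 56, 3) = 1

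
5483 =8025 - 2542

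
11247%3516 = 699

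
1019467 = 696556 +322911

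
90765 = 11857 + 78908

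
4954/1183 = 4 + 222/1183=4.19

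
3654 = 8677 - 5023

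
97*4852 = 470644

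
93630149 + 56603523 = 150233672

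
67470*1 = 67470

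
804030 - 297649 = 506381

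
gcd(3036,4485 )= 69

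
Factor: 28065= 3^1*5^1 *1871^1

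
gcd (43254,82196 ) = 2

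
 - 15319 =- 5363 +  - 9956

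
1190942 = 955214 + 235728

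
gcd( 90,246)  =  6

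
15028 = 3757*4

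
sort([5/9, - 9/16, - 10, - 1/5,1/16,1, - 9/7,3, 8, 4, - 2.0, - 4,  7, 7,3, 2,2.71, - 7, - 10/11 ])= [ - 10, -7 , - 4, - 2.0,  -  9/7, - 10/11, - 9/16, - 1/5,1/16 , 5/9,1, 2, 2.71,3,3,4,7, 7,8 ]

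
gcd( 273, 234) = 39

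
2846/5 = 569+1/5 = 569.20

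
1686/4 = 843/2 = 421.50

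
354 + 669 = 1023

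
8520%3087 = 2346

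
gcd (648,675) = 27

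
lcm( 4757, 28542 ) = 28542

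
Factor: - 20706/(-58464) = 2^(  -  4)*3^( - 1 ) * 17^1= 17/48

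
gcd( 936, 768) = 24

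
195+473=668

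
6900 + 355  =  7255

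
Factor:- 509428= -2^2 * 19^1*6703^1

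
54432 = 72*756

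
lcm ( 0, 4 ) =0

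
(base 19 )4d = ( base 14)65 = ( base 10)89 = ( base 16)59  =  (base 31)2r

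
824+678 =1502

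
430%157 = 116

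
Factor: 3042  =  2^1*3^2 * 13^2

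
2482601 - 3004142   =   - 521541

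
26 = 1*26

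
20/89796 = 5/22449 = 0.00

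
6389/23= 6389/23 =277.78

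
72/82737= 8/9193= 0.00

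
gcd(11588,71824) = 4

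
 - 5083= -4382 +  - 701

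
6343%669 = 322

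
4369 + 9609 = 13978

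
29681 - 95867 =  - 66186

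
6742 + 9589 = 16331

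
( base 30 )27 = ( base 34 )1X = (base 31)25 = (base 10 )67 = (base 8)103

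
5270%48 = 38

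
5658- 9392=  - 3734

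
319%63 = 4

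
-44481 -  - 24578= - 19903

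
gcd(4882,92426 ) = 2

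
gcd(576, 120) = 24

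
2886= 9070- 6184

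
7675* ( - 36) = - 276300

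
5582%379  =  276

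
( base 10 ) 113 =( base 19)5i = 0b1110001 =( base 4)1301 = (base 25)4d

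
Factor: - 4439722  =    -  2^1* 7^1*317123^1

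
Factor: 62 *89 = 2^1*31^1*89^1 = 5518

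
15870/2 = 7935 = 7935.00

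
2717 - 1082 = 1635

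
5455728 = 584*9342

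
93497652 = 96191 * 972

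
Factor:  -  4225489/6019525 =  - 5^(  -  2 )*47^( - 2)*67^1*109^ ( - 1) * 63067^1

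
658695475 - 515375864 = 143319611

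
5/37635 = 1/7527 = 0.00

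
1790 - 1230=560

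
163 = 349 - 186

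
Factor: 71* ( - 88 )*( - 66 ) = 412368 = 2^4*3^1 * 11^2*71^1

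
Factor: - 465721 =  -465721^1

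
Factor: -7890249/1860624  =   - 2^(-4)*3^( - 2 ) *59^( - 1 )*73^( - 1) * 167^1*15749^1=- 2630083/620208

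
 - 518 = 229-747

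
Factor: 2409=3^1*11^1*73^1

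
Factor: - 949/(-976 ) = 2^(  -  4)*13^1*61^( - 1) * 73^1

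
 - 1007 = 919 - 1926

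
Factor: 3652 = 2^2*11^1*83^1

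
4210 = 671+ 3539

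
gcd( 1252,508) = 4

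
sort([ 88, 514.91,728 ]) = [88, 514.91, 728 ] 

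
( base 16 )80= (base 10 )128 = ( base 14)92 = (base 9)152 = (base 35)3N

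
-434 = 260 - 694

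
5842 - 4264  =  1578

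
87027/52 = 87027/52=1673.60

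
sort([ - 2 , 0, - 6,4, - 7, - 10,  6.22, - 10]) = [ - 10,-10, - 7,  -  6, - 2,0,  4, 6.22] 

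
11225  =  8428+2797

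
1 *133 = 133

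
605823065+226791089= 832614154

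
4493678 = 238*18881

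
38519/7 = 38519/7 = 5502.71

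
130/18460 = 1/142 = 0.01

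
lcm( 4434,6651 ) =13302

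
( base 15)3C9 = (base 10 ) 864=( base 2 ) 1101100000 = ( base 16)360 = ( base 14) 45A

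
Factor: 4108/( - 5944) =-1027/1486 = -2^(-1) * 13^1*79^1*743^( - 1 ) 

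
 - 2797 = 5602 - 8399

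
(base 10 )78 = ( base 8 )116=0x4e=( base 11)71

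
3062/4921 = 3062/4921  =  0.62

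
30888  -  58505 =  - 27617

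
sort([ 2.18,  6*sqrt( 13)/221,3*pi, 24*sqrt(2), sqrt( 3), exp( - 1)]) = [6*sqrt( 13)/221, exp(-1 ), sqrt(3),  2.18,3 * pi , 24 * sqrt( 2)] 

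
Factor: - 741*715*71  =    -  3^1*5^1*11^1 * 13^2*19^1*71^1  =  - 37616865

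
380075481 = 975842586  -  595767105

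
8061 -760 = 7301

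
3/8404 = 3/8404 = 0.00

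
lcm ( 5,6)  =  30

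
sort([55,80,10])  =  [ 10,55, 80] 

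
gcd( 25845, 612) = 3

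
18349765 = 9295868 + 9053897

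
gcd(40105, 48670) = 5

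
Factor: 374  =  2^1  *  11^1*17^1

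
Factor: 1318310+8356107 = 9674417 = 61^1 *158597^1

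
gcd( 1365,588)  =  21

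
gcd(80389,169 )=1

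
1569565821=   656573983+912991838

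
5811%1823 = 342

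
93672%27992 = 9696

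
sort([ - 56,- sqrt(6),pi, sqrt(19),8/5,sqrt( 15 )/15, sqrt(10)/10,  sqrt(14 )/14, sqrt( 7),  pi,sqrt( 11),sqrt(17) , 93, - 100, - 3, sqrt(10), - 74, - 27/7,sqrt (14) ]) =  [- 100, - 74, - 56,-27/7, - 3, - sqrt( 6),sqrt(  15) /15, sqrt( 14)/14,sqrt( 10)/10,8/5,sqrt(7), pi,pi,sqrt(10),  sqrt(11),sqrt( 14),sqrt( 17), sqrt(19 ), 93 ]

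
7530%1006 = 488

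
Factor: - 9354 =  - 2^1*3^1*1559^1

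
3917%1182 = 371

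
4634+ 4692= 9326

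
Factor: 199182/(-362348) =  - 2^( - 1)* 3^1* 7^ ( - 1 )*89^1 * 373^1 * 12941^( - 1 ) = - 99591/181174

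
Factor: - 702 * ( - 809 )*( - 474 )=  - 269193132 =-2^2*3^4*13^1*79^1* 809^1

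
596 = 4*149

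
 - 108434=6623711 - 6732145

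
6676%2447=1782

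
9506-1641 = 7865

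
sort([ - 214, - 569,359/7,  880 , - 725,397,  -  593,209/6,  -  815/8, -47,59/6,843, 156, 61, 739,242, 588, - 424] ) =[  -  725,- 593, - 569, - 424, - 214, -815/8, - 47, 59/6,209/6,359/7, 61, 156,242,  397  ,  588,  739, 843,  880]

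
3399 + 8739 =12138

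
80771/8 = 10096 + 3/8= 10096.38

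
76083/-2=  - 38042 + 1/2  =  - 38041.50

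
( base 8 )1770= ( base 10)1016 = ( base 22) 224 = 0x3f8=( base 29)161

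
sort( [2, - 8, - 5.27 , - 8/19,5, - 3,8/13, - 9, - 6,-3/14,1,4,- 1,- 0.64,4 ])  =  [-9,-8, - 6, - 5.27, - 3, - 1,-0.64,-8/19,-3/14,8/13,1, 2,4,4, 5 ]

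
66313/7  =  66313/7  =  9473.29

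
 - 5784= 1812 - 7596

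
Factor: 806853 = 3^1*449^1* 599^1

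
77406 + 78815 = 156221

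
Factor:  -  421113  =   - 3^1*7^1 * 11^1 * 1823^1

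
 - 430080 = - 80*5376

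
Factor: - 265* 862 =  - 2^1*5^1*53^1 * 431^1 = - 228430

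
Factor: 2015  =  5^1 * 13^1*31^1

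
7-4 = 3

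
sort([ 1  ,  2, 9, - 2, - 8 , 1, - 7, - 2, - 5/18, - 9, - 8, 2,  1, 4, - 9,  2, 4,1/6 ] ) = [ - 9 ,-9, - 8, - 8,  -  7, - 2, -2, - 5/18,1/6 , 1, 1,1, 2, 2, 2,4, 4,9]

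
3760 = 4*940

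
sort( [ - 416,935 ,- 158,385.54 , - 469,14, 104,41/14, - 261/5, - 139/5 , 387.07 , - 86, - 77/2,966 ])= [ - 469, - 416 , - 158, -86, - 261/5, - 77/2 , -139/5,41/14,14, 104 , 385.54,387.07, 935,966]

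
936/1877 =936/1877 = 0.50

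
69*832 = 57408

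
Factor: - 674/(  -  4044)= 2^( - 1)*3^( - 1) = 1/6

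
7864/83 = 94 + 62/83= 94.75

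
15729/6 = 5243/2 = 2621.50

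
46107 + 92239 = 138346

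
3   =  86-83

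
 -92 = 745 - 837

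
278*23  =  6394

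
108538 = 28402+80136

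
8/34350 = 4/17175 = 0.00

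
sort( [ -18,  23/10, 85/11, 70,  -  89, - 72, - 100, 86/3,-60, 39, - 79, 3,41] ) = [ - 100, -89, - 79, - 72, - 60, - 18,23/10, 3, 85/11, 86/3, 39, 41, 70 ]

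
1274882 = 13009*98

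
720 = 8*90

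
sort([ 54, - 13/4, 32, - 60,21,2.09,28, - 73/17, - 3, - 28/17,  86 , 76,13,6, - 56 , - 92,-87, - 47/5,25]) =[ - 92,-87, - 60 , - 56 , - 47/5, - 73/17, - 13/4, - 3,  -  28/17, 2.09,  6,  13, 21,25, 28, 32,54,76, 86]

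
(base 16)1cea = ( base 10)7402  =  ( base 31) 7LO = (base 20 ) IA2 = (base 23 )DMJ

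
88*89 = 7832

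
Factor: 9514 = 2^1 *67^1*71^1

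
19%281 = 19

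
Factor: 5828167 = 5828167^1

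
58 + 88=146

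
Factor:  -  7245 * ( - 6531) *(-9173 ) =-434039712435 =- 3^3*5^1  *  7^2*23^1*311^1*9173^1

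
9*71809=646281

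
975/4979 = 75/383=0.20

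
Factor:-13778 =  - 2^1*83^2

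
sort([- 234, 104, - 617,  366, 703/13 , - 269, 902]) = [- 617,-269, - 234,703/13,  104, 366,902]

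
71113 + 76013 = 147126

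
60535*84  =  5084940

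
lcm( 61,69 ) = 4209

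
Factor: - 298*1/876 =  - 2^(- 1)*3^( - 1)*73^( - 1 )*149^1=- 149/438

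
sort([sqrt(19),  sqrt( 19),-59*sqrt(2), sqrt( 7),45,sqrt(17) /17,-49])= [ - 59 *sqrt( 2), - 49,sqrt( 17) /17,sqrt ( 7 ),sqrt(19 ), sqrt(19 ),45]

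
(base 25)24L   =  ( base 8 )2533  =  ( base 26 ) 20j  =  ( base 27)1NL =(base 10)1371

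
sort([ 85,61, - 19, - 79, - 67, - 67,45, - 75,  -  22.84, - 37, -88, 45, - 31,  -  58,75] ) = [ - 88,-79, - 75, - 67, - 67, - 58, - 37, - 31, - 22.84, -19, 45,45, 61, 75, 85 ]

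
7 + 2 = 9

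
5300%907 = 765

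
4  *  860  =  3440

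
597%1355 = 597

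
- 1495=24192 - 25687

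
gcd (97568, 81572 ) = 4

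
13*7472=97136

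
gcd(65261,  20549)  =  1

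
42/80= 21/40 = 0.53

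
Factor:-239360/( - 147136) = 2^2*5^1 * 11^(- 1)*17^1*19^( - 1 )=340/209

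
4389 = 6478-2089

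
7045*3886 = 27376870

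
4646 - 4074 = 572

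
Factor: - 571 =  - 571^1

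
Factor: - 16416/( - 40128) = 2^( - 1)*3^2*11^( - 1 ) = 9/22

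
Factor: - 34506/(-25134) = 81/59 = 3^4*59^(  -  1) 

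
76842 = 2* 38421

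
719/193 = 3 + 140/193 = 3.73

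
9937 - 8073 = 1864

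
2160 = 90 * 24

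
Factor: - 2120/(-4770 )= 4/9 = 2^2*3^ ( - 2)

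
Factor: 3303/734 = 9/2 = 2^( - 1 )*3^2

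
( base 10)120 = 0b1111000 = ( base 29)44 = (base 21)5f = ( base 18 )6c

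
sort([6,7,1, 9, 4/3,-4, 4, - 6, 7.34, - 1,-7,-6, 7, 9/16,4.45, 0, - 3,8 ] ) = [ - 7, - 6,  -  6, - 4, - 3 ,  -  1, 0 , 9/16,1, 4/3, 4, 4.45, 6,7, 7, 7.34,8, 9]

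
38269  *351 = 13432419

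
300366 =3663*82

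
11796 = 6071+5725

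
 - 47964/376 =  - 11991/94  =  - 127.56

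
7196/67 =7196/67 = 107.40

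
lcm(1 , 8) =8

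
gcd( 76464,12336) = 48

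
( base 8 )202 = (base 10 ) 130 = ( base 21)64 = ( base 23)5f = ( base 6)334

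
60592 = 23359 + 37233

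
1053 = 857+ 196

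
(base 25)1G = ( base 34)17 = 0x29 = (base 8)51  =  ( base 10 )41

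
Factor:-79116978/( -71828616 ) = 2^( - 2)*103^1*128021^1 * 2992859^(-1 ) = 13186163/11971436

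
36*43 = 1548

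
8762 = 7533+1229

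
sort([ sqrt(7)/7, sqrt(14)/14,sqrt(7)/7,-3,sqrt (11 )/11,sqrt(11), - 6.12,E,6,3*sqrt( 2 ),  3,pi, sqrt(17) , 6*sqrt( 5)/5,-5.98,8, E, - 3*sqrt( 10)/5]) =[ - 6.12, - 5.98, - 3, - 3 * sqrt( 10) /5, sqrt(14)/14 , sqrt( 11)/11,sqrt( 7 )/7,sqrt(7 )/7,6 *sqrt(5 ) /5, E,E, 3 , pi, sqrt( 11 ), sqrt( 17 ),3*sqrt( 2), 6,8]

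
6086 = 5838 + 248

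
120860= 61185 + 59675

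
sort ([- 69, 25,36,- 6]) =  [ - 69 , - 6,25,  36]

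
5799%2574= 651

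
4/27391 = 4/27391 = 0.00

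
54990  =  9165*6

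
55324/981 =56 + 388/981 = 56.40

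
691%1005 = 691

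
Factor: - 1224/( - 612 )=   2^1 = 2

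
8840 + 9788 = 18628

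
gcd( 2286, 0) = 2286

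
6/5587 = 6/5587 = 0.00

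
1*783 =783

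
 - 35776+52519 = 16743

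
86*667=57362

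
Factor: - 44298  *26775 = - 2^1*3^4*5^2*7^1*17^1 *23^1*107^1 = -  1186078950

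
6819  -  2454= 4365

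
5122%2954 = 2168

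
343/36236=343/36236 = 0.01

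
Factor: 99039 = 3^1*33013^1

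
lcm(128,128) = 128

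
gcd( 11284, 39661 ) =1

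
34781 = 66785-32004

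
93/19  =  4 + 17/19=4.89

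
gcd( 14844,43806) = 6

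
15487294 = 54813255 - 39325961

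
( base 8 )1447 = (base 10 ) 807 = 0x327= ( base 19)249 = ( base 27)12O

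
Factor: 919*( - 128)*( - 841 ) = 98928512 = 2^7*29^2*919^1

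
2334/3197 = 2334/3197 = 0.73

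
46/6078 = 23/3039 = 0.01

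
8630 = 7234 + 1396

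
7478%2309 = 551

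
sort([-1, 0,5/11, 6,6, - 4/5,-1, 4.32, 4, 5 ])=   [-1, - 1,  -  4/5, 0,5/11, 4,  4.32,5,  6, 6] 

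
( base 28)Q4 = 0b1011011100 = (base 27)103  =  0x2DC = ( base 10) 732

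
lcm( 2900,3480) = 17400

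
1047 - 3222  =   - 2175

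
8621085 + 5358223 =13979308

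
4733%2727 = 2006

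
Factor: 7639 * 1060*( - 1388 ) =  - 11239107920 = - 2^4*5^1 * 53^1*347^1*7639^1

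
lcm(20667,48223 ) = 144669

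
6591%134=25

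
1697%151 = 36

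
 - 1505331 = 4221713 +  - 5727044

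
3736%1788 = 160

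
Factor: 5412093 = 3^1*19^1*94949^1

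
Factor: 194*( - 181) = -35114=- 2^1* 97^1 * 181^1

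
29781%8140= 5361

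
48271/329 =146 + 237/329 = 146.72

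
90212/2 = 45106 = 45106.00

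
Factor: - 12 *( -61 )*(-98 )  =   - 71736  =  - 2^3*3^1 * 7^2 * 61^1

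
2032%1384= 648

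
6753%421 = 17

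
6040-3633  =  2407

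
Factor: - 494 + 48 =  - 2^1 * 223^1 =- 446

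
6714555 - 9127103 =-2412548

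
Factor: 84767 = 29^1*37^1*79^1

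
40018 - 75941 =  - 35923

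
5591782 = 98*57059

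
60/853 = 60/853 = 0.07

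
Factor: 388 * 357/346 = 2^1*3^1*7^1*17^1*97^1*173^( - 1) = 69258/173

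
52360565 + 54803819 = 107164384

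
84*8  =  672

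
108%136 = 108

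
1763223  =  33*53431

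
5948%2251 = 1446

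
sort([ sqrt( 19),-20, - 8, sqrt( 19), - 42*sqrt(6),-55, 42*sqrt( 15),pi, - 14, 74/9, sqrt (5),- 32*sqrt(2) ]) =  [ - 42*sqrt( 6 ), - 55, - 32 * sqrt( 2 ), - 20 , - 14, -8, sqrt(5 ), pi , sqrt(19 ), sqrt ( 19), 74/9, 42*sqrt( 15) ]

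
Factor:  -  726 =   -  2^1*3^1*11^2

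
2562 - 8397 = - 5835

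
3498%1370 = 758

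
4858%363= 139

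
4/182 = 2/91 = 0.02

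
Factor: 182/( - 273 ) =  - 2^1  *3^(-1 ) = - 2/3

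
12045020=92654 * 130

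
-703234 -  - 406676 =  - 296558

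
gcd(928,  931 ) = 1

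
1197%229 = 52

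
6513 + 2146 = 8659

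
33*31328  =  1033824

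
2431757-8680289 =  - 6248532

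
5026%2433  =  160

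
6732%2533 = 1666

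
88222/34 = 44111/17 = 2594.76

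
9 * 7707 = 69363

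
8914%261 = 40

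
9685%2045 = 1505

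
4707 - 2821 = 1886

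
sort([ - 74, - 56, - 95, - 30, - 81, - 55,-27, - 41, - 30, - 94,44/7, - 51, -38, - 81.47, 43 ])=[-95 , - 94, - 81.47, - 81,  -  74,- 56, - 55, - 51, - 41, - 38,- 30, - 30, - 27, 44/7, 43]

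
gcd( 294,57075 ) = 3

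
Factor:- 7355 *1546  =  - 2^1*5^1*773^1* 1471^1 =- 11370830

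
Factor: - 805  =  - 5^1*7^1*23^1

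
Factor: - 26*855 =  - 22230 = - 2^1*3^2 * 5^1*13^1 * 19^1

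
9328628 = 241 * 38708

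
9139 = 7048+2091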